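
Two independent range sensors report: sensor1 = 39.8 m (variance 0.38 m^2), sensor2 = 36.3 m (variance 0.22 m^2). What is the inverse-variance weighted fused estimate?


w1 = (1/var1) / (1/var1 + 1/var2)
   = 2.6316 / (2.6316 + 4.5455) = 0.3667
w2 = 1 - w1 = 0.6333
fused = w1*s1 + w2*s2 = 14.5933 + 22.99
= 37.5833 m


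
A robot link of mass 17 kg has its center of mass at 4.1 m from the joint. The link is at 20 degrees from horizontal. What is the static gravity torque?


tau = m*g*L*cos(angle)
= 17 * 9.81 * 4.1 * cos(20 deg)
= 17 * 9.81 * 4.1 * 0.9397
= 642.5214 Nm


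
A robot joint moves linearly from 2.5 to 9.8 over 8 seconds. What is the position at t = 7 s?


s = t/T = 7/8 = 0.875
p(t) = p0 + (pf-p0)*s
= 2.5 + (9.8 - 2.5) * 0.875
= 8.8875


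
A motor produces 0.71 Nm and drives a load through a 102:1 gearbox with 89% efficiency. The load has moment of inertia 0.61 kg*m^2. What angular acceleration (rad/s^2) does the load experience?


tau_out = tau_motor * N * eta
= 0.71 * 102 * 0.89 = 64.4538 Nm
alpha = tau_out / I = 64.4538 / 0.61
= 105.662 rad/s^2


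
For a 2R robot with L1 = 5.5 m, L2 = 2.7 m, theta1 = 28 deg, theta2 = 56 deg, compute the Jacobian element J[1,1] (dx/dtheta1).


J[1,1] = -L1*sin(t1) - L2*sin(t1+t2)
= -5.5*sin(28) - 2.7*sin(84)
= -5.2673


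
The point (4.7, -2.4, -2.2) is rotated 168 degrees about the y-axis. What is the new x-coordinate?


Rotation about y-axis: x' = x*cos(theta) + z*sin(theta)
= 4.7 * -0.9781 + -2.2 * 0.2079
= -5.0547


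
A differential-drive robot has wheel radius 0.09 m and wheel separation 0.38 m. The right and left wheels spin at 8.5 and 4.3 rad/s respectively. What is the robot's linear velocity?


vR = r*wR = 0.09*8.5 = 0.765 m/s
vL = r*wL = 0.09*4.3 = 0.387 m/s
v = (vR+vL)/2 = 0.576 m/s
omega = (vR-vL)/L = 0.9947 rad/s
linear velocity = 0.576 m/s


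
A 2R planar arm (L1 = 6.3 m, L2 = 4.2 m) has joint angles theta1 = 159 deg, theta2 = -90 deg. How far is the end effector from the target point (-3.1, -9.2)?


End effector via forward kinematics:
x = L1*cos(t1) + L2*cos(t1+t2) = -4.3764
y = L1*sin(t1) + L2*sin(t1+t2) = 6.1788
Distance to target:
d = sqrt((-3.1 - -4.3764)^2 + (-9.2 - 6.1788)^2)
= sqrt(1.6292 + 236.5061)
= 15.4316 m


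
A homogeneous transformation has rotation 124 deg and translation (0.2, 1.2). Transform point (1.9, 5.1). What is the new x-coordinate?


x' = cos(theta)*px - sin(theta)*py + tx
= -0.5592*1.9 - 0.829*5.1 + 0.2
= -5.0906


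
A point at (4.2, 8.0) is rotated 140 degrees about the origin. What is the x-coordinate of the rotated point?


x' = x*cos(theta) - y*sin(theta)
cos(140 deg) = -0.766, sin(140 deg) = 0.6428
x' = 4.2 * -0.766 - 8.0 * 0.6428
= -3.2174 - 5.1423
= -8.3597


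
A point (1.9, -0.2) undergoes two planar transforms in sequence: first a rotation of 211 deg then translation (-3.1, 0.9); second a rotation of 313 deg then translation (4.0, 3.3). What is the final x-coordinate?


After transform 1:
x1 = cos(211)*1.9 - sin(211)*-0.2 + -3.1 = -4.8316
y1 = sin(211)*1.9 + cos(211)*-0.2 + 0.9 = 0.0929
After transform 2:
x2 = cos(313)*-4.8316 - sin(313)*0.0929 + 4.0
= 0.7728


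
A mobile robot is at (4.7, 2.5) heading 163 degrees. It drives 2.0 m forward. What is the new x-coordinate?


x_new = x0 + d*cos(theta)
= 4.7 + 2.0*cos(163)
= 4.7 + -1.9126
= 2.7874


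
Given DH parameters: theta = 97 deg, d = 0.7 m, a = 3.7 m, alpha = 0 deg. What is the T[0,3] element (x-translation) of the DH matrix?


T[0,3] = a * cos(theta)
= 3.7 * cos(97 deg)
= 3.7 * -0.1219
= -0.4509


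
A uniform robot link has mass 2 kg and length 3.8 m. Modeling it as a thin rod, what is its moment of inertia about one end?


I = (1/3) * m * L^2
= (1/3) * 2 * 3.8^2
= 0.333333 * 2 * 14.44
= 9.6267 kg*m^2


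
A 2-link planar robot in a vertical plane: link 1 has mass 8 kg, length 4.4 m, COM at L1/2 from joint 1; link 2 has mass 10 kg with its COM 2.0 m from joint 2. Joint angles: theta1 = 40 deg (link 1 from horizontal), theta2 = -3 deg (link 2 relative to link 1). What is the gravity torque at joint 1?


Horizontal distance from joint 1 to link-1 COM:
  x_c1 = (L1/2)*cos(t1) = 2.2 * 0.766 = 1.6853 m
Horizontal distance from joint 1 to link-2 COM:
  x_c2 = L1*cos(t1) + Lc2*cos(t1+t2)
       = 4.4*0.766 + 2.0*0.7986 = 4.9679 m
tau1 = m1*g*x_c1 + m2*g*x_c2
     = 8*9.81*1.6853 + 10*9.81*4.9679
     = 132.2622 + 487.3477
     = 619.6099 Nm


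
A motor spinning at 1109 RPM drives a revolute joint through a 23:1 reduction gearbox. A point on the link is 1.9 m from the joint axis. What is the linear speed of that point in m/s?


omega_motor = 1109 * 2*pi/60 = 116.1342 rad/s
omega_joint = omega_motor / 23 = 5.0493 rad/s
v = omega_joint * r = 5.0493 * 1.9
= 9.5937 m/s


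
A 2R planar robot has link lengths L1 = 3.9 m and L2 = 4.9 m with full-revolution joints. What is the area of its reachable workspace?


r_max = L1 + L2 = 8.8 m
r_min = |L1 - L2| = 1.0 m
Area = pi*(r_max^2 - r_min^2)
= pi*(77.44 - 1.0)
= pi * 76.44
= 240.1433 m^2


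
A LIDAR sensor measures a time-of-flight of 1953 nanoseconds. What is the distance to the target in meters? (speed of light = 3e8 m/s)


tof = 1953 ns = 1.953e-06 s
dist = c * tof / 2
= 3e8 * 1.953e-06 / 2
= 292.95 m


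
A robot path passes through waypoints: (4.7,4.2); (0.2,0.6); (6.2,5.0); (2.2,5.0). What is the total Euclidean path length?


Segment lengths:
  seg1 = sqrt((-4.5)^2 + (-3.6)^2) = 5.7628
  seg2 = sqrt((6.0)^2 + (4.4)^2) = 7.4404
  seg3 = sqrt((-4.0)^2 + (0.0)^2) = 4.0
Total = 17.2032


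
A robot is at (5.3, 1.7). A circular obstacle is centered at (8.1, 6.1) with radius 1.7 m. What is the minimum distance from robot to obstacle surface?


center_dist = sqrt((5.3-8.1)^2 + (1.7-6.1)^2)
= sqrt(7.84 + 19.36)
= 5.2154
min_dist = center_dist - radius = 5.2154 - 1.7 = 3.5154 m


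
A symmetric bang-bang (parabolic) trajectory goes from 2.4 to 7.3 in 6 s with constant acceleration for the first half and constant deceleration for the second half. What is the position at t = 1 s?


Symmetric rest-to-rest: each phase covers (pf-p0)/2 in time T/2. 0.5*a*(T/2)^2 = (pf-p0)/2 => a = 4*(pf-p0)/T^2
a = 4*(7.3-2.4)/6^2 = 0.5444
t = 1 is in the acceleration phase (t <= T/2).
p = p0 + 0.5*a*t^2 = 2.4 + 0.5*0.5444*1^2
= 2.6722


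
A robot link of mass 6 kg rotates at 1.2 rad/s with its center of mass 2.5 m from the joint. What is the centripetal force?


F = m * omega^2 * r
= 6 * 1.2^2 * 2.5
= 6 * 1.44 * 2.5
= 21.6 N


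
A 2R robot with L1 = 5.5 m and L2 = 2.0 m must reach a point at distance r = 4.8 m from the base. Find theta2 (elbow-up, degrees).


cos(theta2) = (r^2 - L1^2 - L2^2) / (2*L1*L2)
cos(theta2) = (23.04 - 30.25 - 4.0) / 22.0
cos(theta2) = -0.509545
theta2 = 120.6336 degrees


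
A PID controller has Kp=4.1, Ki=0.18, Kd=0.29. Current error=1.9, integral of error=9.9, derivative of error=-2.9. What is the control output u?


u = Kp*e + Ki*int(e) + Kd*de/dt
= 4.1*1.9 + 0.18*9.9 + 0.29*(-2.9)
= 7.79 + 1.782 + -0.841
= 8.731


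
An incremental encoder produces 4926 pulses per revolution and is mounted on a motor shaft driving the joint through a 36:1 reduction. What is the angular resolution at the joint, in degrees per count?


counts per rev = 4926
effective counts at joint = 4926 * 36 = 177336
resolution = 360 / 177336
= 0.002 deg/count


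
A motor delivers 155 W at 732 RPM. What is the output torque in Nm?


omega = 732 * 2*pi/60 = 76.6549 rad/s
tau = P / omega = 155 / 76.6549
= 2.0221 Nm


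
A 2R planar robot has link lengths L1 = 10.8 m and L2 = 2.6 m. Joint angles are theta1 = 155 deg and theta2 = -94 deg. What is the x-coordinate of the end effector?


Convert angles to radians: theta1 = 2.7053, theta2 = -1.6406
x = L1*cos(theta1) + L2*cos(theta1+theta2)
x = -9.7881 + 1.2605
x = -8.5276


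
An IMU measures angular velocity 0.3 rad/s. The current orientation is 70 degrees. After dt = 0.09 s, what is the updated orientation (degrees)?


delta_theta = w * dt = 0.3 * 0.09 = 0.027 rad
= 1.547 deg
theta_new = 70 + 1.547 = 71.547 deg


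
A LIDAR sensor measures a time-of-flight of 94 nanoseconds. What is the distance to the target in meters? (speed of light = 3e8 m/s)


tof = 94 ns = 9.4e-08 s
dist = c * tof / 2
= 3e8 * 9.4e-08 / 2
= 14.1 m


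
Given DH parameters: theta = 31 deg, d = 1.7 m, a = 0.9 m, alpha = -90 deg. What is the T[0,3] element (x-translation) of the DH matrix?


T[0,3] = a * cos(theta)
= 0.9 * cos(31 deg)
= 0.9 * 0.8572
= 0.7715


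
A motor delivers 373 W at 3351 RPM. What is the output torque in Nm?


omega = 3351 * 2*pi/60 = 350.9159 rad/s
tau = P / omega = 373 / 350.9159
= 1.0629 Nm


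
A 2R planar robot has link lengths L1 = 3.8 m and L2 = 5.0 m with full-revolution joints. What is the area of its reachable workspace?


r_max = L1 + L2 = 8.8 m
r_min = |L1 - L2| = 1.2 m
Area = pi*(r_max^2 - r_min^2)
= pi*(77.44 - 1.44)
= pi * 76.0
= 238.761 m^2


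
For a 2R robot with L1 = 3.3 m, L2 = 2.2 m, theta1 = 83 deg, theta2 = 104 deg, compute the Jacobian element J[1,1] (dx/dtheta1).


J[1,1] = -L1*sin(t1) - L2*sin(t1+t2)
= -3.3*sin(83) - 2.2*sin(187)
= -3.0073


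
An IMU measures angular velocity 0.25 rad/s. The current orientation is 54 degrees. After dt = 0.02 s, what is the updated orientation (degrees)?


delta_theta = w * dt = 0.25 * 0.02 = 0.005 rad
= 0.2865 deg
theta_new = 54 + 0.2865 = 54.2865 deg


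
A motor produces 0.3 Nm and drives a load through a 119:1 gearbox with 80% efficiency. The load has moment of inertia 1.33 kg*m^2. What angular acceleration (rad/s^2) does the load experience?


tau_out = tau_motor * N * eta
= 0.3 * 119 * 0.8 = 28.56 Nm
alpha = tau_out / I = 28.56 / 1.33
= 21.4737 rad/s^2


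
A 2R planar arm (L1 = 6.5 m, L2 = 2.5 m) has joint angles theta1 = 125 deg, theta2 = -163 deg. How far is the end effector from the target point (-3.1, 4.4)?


End effector via forward kinematics:
x = L1*cos(t1) + L2*cos(t1+t2) = -1.7582
y = L1*sin(t1) + L2*sin(t1+t2) = 3.7853
Distance to target:
d = sqrt((-3.1 - -1.7582)^2 + (4.4 - 3.7853)^2)
= sqrt(1.8004 + 0.3778)
= 1.4759 m


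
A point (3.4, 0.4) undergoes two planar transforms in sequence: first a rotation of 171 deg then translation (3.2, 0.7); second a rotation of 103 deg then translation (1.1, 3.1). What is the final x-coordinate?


After transform 1:
x1 = cos(171)*3.4 - sin(171)*0.4 + 3.2 = -0.2207
y1 = sin(171)*3.4 + cos(171)*0.4 + 0.7 = 0.8368
After transform 2:
x2 = cos(103)*-0.2207 - sin(103)*0.8368 + 1.1
= 0.3343


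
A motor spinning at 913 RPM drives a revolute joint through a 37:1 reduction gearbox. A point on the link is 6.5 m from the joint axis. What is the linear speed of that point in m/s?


omega_motor = 913 * 2*pi/60 = 95.6091 rad/s
omega_joint = omega_motor / 37 = 2.584 rad/s
v = omega_joint * r = 2.584 * 6.5
= 16.7962 m/s


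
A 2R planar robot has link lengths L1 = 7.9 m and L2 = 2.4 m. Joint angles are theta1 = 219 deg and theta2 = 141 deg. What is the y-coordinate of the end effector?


Convert angles to radians: theta1 = 3.8223, theta2 = 2.4609
y = L1*sin(theta1) + L2*sin(theta1+theta2)
y = -4.9716 + -0.0
y = -4.9716


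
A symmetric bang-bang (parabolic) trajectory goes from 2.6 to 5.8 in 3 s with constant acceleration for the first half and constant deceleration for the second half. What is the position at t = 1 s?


Symmetric rest-to-rest: each phase covers (pf-p0)/2 in time T/2. 0.5*a*(T/2)^2 = (pf-p0)/2 => a = 4*(pf-p0)/T^2
a = 4*(5.8-2.6)/3^2 = 1.4222
t = 1 is in the acceleration phase (t <= T/2).
p = p0 + 0.5*a*t^2 = 2.6 + 0.5*1.4222*1^2
= 3.3111


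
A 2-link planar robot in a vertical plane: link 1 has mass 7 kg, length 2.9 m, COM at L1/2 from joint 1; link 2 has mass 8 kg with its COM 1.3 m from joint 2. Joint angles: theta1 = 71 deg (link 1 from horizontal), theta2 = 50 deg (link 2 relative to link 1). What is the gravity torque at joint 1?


Horizontal distance from joint 1 to link-1 COM:
  x_c1 = (L1/2)*cos(t1) = 1.45 * 0.3256 = 0.4721 m
Horizontal distance from joint 1 to link-2 COM:
  x_c2 = L1*cos(t1) + Lc2*cos(t1+t2)
       = 2.9*0.3256 + 1.3*-0.515 = 0.2746 m
tau1 = m1*g*x_c1 + m2*g*x_c2
     = 7*9.81*0.4721 + 8*9.81*0.2746
     = 32.4173 + 21.5505
     = 53.9678 Nm


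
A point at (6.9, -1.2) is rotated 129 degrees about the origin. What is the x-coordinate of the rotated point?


x' = x*cos(theta) - y*sin(theta)
cos(129 deg) = -0.6293, sin(129 deg) = 0.7771
x' = 6.9 * -0.6293 - -1.2 * 0.7771
= -4.3423 - -0.9326
= -3.4097


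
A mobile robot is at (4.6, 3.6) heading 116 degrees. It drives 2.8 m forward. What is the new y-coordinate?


y_new = y0 + d*sin(theta)
= 3.6 + 2.8*sin(116)
= 3.6 + 2.5166
= 6.1166


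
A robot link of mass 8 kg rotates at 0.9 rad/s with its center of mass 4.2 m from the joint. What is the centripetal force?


F = m * omega^2 * r
= 8 * 0.9^2 * 4.2
= 8 * 0.81 * 4.2
= 27.216 N


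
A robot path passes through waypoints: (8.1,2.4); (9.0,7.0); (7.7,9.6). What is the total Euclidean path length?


Segment lengths:
  seg1 = sqrt((0.9)^2 + (4.6)^2) = 4.6872
  seg2 = sqrt((-1.3)^2 + (2.6)^2) = 2.9069
Total = 7.5941


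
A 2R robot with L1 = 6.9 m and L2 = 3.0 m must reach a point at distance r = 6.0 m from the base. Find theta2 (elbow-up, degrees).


cos(theta2) = (r^2 - L1^2 - L2^2) / (2*L1*L2)
cos(theta2) = (36.0 - 47.61 - 9.0) / 41.4
cos(theta2) = -0.497826
theta2 = 119.8563 degrees


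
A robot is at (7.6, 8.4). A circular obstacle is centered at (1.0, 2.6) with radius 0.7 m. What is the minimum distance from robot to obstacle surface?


center_dist = sqrt((7.6-1.0)^2 + (8.4-2.6)^2)
= sqrt(43.56 + 33.64)
= 8.7864
min_dist = center_dist - radius = 8.7864 - 0.7 = 8.0864 m


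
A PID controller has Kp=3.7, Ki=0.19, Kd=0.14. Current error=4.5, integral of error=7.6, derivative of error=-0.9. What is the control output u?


u = Kp*e + Ki*int(e) + Kd*de/dt
= 3.7*4.5 + 0.19*7.6 + 0.14*(-0.9)
= 16.65 + 1.444 + -0.126
= 17.968


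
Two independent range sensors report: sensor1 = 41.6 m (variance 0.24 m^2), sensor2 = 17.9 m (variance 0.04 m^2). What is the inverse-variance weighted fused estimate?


w1 = (1/var1) / (1/var1 + 1/var2)
   = 4.1667 / (4.1667 + 25.0) = 0.1429
w2 = 1 - w1 = 0.8571
fused = w1*s1 + w2*s2 = 5.9429 + 15.3429
= 21.2857 m


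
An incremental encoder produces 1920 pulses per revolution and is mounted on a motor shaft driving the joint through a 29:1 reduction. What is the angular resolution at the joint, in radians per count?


counts per rev = 1920
effective counts at joint = 1920 * 29 = 55680
resolution = 2*pi / 55680
= 1.1284e-04 rad/count


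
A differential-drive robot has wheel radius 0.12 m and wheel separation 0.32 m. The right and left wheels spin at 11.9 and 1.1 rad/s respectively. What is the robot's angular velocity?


vR = r*wR = 0.12*11.9 = 1.428 m/s
vL = r*wL = 0.12*1.1 = 0.132 m/s
v = (vR+vL)/2 = 0.78 m/s
omega = (vR-vL)/L = 4.05 rad/s
angular velocity = 4.05 rad/s


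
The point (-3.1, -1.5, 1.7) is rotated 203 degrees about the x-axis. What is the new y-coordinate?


Rotation about x-axis: y' = y*cos(theta) - z*sin(theta)
= -1.5 * -0.9205 - 1.7 * -0.3907
= 2.045


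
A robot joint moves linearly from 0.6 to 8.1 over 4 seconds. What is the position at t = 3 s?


s = t/T = 3/4 = 0.75
p(t) = p0 + (pf-p0)*s
= 0.6 + (8.1 - 0.6) * 0.75
= 6.225


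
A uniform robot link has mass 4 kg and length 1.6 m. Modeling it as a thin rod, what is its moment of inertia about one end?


I = (1/3) * m * L^2
= (1/3) * 4 * 1.6^2
= 0.333333 * 4 * 2.56
= 3.4133 kg*m^2


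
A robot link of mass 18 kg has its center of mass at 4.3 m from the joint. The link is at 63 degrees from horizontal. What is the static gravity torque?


tau = m*g*L*cos(angle)
= 18 * 9.81 * 4.3 * cos(63 deg)
= 18 * 9.81 * 4.3 * 0.454
= 344.7123 Nm


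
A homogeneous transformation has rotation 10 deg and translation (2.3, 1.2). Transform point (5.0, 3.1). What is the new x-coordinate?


x' = cos(theta)*px - sin(theta)*py + tx
= 0.9848*5.0 - 0.1736*3.1 + 2.3
= 6.6857


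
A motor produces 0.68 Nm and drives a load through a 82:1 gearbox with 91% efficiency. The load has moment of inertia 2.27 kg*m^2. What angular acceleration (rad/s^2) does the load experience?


tau_out = tau_motor * N * eta
= 0.68 * 82 * 0.91 = 50.7416 Nm
alpha = tau_out / I = 50.7416 / 2.27
= 22.3531 rad/s^2


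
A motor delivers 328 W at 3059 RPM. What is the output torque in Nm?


omega = 3059 * 2*pi/60 = 320.3377 rad/s
tau = P / omega = 328 / 320.3377
= 1.0239 Nm


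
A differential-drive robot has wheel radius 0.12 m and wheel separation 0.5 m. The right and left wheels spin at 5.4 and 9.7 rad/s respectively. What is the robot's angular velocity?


vR = r*wR = 0.12*5.4 = 0.648 m/s
vL = r*wL = 0.12*9.7 = 1.164 m/s
v = (vR+vL)/2 = 0.906 m/s
omega = (vR-vL)/L = -1.032 rad/s
angular velocity = -1.032 rad/s


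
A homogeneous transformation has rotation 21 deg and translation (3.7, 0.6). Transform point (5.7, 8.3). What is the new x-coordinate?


x' = cos(theta)*px - sin(theta)*py + tx
= 0.9336*5.7 - 0.3584*8.3 + 3.7
= 6.047


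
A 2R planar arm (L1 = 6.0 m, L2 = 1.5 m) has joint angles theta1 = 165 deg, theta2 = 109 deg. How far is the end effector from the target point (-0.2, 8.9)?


End effector via forward kinematics:
x = L1*cos(t1) + L2*cos(t1+t2) = -5.6909
y = L1*sin(t1) + L2*sin(t1+t2) = 0.0566
Distance to target:
d = sqrt((-0.2 - -5.6909)^2 + (8.9 - 0.0566)^2)
= sqrt(30.1502 + 78.2063)
= 10.4094 m


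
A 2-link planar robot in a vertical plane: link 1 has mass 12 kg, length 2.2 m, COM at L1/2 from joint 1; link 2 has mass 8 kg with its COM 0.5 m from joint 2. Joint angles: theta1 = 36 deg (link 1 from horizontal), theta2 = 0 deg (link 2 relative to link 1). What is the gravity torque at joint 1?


Horizontal distance from joint 1 to link-1 COM:
  x_c1 = (L1/2)*cos(t1) = 1.1 * 0.809 = 0.8899 m
Horizontal distance from joint 1 to link-2 COM:
  x_c2 = L1*cos(t1) + Lc2*cos(t1+t2)
       = 2.2*0.809 + 0.5*0.809 = 2.1843 m
tau1 = m1*g*x_c1 + m2*g*x_c2
     = 12*9.81*0.8899 + 8*9.81*2.1843
     = 104.7612 + 171.4275
     = 276.1887 Nm


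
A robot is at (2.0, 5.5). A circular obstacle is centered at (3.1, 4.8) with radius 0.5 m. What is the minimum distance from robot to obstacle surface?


center_dist = sqrt((2.0-3.1)^2 + (5.5-4.8)^2)
= sqrt(1.21 + 0.49)
= 1.3038
min_dist = center_dist - radius = 1.3038 - 0.5 = 0.8038 m


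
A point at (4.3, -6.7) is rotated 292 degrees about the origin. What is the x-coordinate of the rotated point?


x' = x*cos(theta) - y*sin(theta)
cos(292 deg) = 0.3746, sin(292 deg) = -0.9272
x' = 4.3 * 0.3746 - -6.7 * -0.9272
= 1.6108 - 6.2121
= -4.6013


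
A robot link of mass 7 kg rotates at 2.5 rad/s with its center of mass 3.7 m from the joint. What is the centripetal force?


F = m * omega^2 * r
= 7 * 2.5^2 * 3.7
= 7 * 6.25 * 3.7
= 161.875 N


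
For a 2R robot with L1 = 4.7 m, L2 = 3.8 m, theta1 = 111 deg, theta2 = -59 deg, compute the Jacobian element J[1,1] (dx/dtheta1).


J[1,1] = -L1*sin(t1) - L2*sin(t1+t2)
= -4.7*sin(111) - 3.8*sin(52)
= -7.3823


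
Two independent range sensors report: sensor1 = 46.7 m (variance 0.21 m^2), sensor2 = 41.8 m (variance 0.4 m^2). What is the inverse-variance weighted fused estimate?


w1 = (1/var1) / (1/var1 + 1/var2)
   = 4.7619 / (4.7619 + 2.5) = 0.6557
w2 = 1 - w1 = 0.3443
fused = w1*s1 + w2*s2 = 30.623 + 14.3902
= 45.0131 m


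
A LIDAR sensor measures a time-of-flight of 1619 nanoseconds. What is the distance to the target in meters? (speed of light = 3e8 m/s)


tof = 1619 ns = 1.619e-06 s
dist = c * tof / 2
= 3e8 * 1.619e-06 / 2
= 242.85 m


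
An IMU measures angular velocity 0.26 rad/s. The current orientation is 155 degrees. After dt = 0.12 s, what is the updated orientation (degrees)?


delta_theta = w * dt = 0.26 * 0.12 = 0.0312 rad
= 1.7876 deg
theta_new = 155 + 1.7876 = 156.7876 deg


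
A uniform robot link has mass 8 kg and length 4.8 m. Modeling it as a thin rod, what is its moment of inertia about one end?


I = (1/3) * m * L^2
= (1/3) * 8 * 4.8^2
= 0.333333 * 8 * 23.04
= 61.44 kg*m^2


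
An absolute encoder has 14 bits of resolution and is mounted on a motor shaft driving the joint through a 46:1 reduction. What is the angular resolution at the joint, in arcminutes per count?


counts = 2^14 = 16384
effective counts at joint = 16384 * 46 = 753664
resolution = 360*60 / 753664
= 0.0287 arcmin/count


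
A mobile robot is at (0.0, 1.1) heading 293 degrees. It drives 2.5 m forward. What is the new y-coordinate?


y_new = y0 + d*sin(theta)
= 1.1 + 2.5*sin(293)
= 1.1 + -2.3013
= -1.2013


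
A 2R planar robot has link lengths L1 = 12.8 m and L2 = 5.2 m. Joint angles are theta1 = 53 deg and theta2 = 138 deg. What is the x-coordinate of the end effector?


Convert angles to radians: theta1 = 0.925, theta2 = 2.4086
x = L1*cos(theta1) + L2*cos(theta1+theta2)
x = 7.7032 + -5.1045
x = 2.5988


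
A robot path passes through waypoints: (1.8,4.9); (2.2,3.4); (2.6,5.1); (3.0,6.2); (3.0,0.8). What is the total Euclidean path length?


Segment lengths:
  seg1 = sqrt((0.4)^2 + (-1.5)^2) = 1.5524
  seg2 = sqrt((0.4)^2 + (1.7)^2) = 1.7464
  seg3 = sqrt((0.4)^2 + (1.1)^2) = 1.1705
  seg4 = sqrt((0.0)^2 + (-5.4)^2) = 5.4
Total = 9.8693


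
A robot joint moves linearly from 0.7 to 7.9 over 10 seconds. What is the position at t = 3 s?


s = t/T = 3/10 = 0.3
p(t) = p0 + (pf-p0)*s
= 0.7 + (7.9 - 0.7) * 0.3
= 2.86


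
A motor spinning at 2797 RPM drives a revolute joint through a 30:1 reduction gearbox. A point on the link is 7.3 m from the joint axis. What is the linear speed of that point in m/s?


omega_motor = 2797 * 2*pi/60 = 292.9012 rad/s
omega_joint = omega_motor / 30 = 9.7634 rad/s
v = omega_joint * r = 9.7634 * 7.3
= 71.2726 m/s


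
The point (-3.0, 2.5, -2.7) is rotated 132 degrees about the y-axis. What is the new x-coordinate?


Rotation about y-axis: x' = x*cos(theta) + z*sin(theta)
= -3.0 * -0.6691 + -2.7 * 0.7431
= 9.0000e-04


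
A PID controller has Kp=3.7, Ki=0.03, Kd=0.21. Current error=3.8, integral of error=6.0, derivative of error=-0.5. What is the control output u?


u = Kp*e + Ki*int(e) + Kd*de/dt
= 3.7*3.8 + 0.03*6.0 + 0.21*(-0.5)
= 14.06 + 0.18 + -0.105
= 14.135


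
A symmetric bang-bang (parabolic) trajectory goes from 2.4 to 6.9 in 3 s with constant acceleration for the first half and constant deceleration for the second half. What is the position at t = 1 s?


Symmetric rest-to-rest: each phase covers (pf-p0)/2 in time T/2. 0.5*a*(T/2)^2 = (pf-p0)/2 => a = 4*(pf-p0)/T^2
a = 4*(6.9-2.4)/3^2 = 2.0
t = 1 is in the acceleration phase (t <= T/2).
p = p0 + 0.5*a*t^2 = 2.4 + 0.5*2.0*1^2
= 3.4


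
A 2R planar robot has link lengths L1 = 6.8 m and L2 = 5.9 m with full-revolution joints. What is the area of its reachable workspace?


r_max = L1 + L2 = 12.7 m
r_min = |L1 - L2| = 0.9 m
Area = pi*(r_max^2 - r_min^2)
= pi*(161.29 - 0.81)
= pi * 160.48
= 504.1628 m^2


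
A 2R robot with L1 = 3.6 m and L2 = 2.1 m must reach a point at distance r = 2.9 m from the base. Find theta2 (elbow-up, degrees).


cos(theta2) = (r^2 - L1^2 - L2^2) / (2*L1*L2)
cos(theta2) = (8.41 - 12.96 - 4.41) / 15.12
cos(theta2) = -0.592593
theta2 = 126.3412 degrees


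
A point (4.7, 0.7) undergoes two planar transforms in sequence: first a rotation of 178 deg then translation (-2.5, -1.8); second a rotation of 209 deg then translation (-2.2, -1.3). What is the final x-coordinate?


After transform 1:
x1 = cos(178)*4.7 - sin(178)*0.7 + -2.5 = -7.2216
y1 = sin(178)*4.7 + cos(178)*0.7 + -1.8 = -2.3355
After transform 2:
x2 = cos(209)*-7.2216 - sin(209)*-2.3355 + -2.2
= 2.9838


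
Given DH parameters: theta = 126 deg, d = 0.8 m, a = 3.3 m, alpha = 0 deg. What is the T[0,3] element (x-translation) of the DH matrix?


T[0,3] = a * cos(theta)
= 3.3 * cos(126 deg)
= 3.3 * -0.5878
= -1.9397


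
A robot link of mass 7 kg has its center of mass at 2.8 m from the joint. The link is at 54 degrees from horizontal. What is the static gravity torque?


tau = m*g*L*cos(angle)
= 7 * 9.81 * 2.8 * cos(54 deg)
= 7 * 9.81 * 2.8 * 0.5878
= 113.017 Nm


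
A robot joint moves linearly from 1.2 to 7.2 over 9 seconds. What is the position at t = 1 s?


s = t/T = 1/9 = 0.1111
p(t) = p0 + (pf-p0)*s
= 1.2 + (7.2 - 1.2) * 0.1111
= 1.8667


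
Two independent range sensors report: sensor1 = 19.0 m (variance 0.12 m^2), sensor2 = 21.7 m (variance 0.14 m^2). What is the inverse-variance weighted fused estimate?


w1 = (1/var1) / (1/var1 + 1/var2)
   = 8.3333 / (8.3333 + 7.1429) = 0.5385
w2 = 1 - w1 = 0.4615
fused = w1*s1 + w2*s2 = 10.2308 + 10.0154
= 20.2462 m


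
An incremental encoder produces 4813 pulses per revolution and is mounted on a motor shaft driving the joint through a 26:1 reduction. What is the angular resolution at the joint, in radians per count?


counts per rev = 4813
effective counts at joint = 4813 * 26 = 125138
resolution = 2*pi / 125138
= 5.0210e-05 rad/count


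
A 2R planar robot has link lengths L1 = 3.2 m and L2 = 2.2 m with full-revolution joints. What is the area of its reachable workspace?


r_max = L1 + L2 = 5.4 m
r_min = |L1 - L2| = 1.0 m
Area = pi*(r_max^2 - r_min^2)
= pi*(29.16 - 1.0)
= pi * 28.16
= 88.4672 m^2


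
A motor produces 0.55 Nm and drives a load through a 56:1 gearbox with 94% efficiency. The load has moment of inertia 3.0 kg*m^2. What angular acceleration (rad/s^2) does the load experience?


tau_out = tau_motor * N * eta
= 0.55 * 56 * 0.94 = 28.952 Nm
alpha = tau_out / I = 28.952 / 3.0
= 9.6507 rad/s^2


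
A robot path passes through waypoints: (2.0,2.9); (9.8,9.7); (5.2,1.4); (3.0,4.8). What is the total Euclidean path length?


Segment lengths:
  seg1 = sqrt((7.8)^2 + (6.8)^2) = 10.3479
  seg2 = sqrt((-4.6)^2 + (-8.3)^2) = 9.4895
  seg3 = sqrt((-2.2)^2 + (3.4)^2) = 4.0497
Total = 23.8871


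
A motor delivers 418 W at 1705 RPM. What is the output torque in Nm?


omega = 1705 * 2*pi/60 = 178.5472 rad/s
tau = P / omega = 418 / 178.5472
= 2.3411 Nm


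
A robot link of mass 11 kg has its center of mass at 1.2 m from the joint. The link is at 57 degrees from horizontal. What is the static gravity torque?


tau = m*g*L*cos(angle)
= 11 * 9.81 * 1.2 * cos(57 deg)
= 11 * 9.81 * 1.2 * 0.5446
= 70.5264 Nm


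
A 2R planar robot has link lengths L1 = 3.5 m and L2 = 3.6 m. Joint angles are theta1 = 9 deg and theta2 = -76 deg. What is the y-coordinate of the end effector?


Convert angles to radians: theta1 = 0.1571, theta2 = -1.3265
y = L1*sin(theta1) + L2*sin(theta1+theta2)
y = 0.5475 + -3.3138
y = -2.7663


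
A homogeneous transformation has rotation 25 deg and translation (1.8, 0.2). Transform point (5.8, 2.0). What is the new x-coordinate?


x' = cos(theta)*px - sin(theta)*py + tx
= 0.9063*5.8 - 0.4226*2.0 + 1.8
= 6.2113


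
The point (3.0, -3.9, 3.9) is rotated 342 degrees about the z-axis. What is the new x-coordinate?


Rotation about z-axis: x' = x*cos(theta) - y*sin(theta)
= 3.0 * 0.9511 - -3.9 * -0.309
= 1.648


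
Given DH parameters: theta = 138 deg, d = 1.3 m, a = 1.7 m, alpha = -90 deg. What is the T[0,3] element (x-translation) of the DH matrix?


T[0,3] = a * cos(theta)
= 1.7 * cos(138 deg)
= 1.7 * -0.7431
= -1.2633


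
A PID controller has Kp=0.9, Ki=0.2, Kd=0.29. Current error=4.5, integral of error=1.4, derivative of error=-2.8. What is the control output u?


u = Kp*e + Ki*int(e) + Kd*de/dt
= 0.9*4.5 + 0.2*1.4 + 0.29*(-2.8)
= 4.05 + 0.28 + -0.812
= 3.518


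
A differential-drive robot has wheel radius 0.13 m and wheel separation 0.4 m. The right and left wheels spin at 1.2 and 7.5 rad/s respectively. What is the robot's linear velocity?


vR = r*wR = 0.13*1.2 = 0.156 m/s
vL = r*wL = 0.13*7.5 = 0.975 m/s
v = (vR+vL)/2 = 0.5655 m/s
omega = (vR-vL)/L = -2.0475 rad/s
linear velocity = 0.5655 m/s


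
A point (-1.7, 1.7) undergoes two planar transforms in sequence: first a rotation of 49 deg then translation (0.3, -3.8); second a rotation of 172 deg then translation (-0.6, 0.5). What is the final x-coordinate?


After transform 1:
x1 = cos(49)*-1.7 - sin(49)*1.7 + 0.3 = -2.0983
y1 = sin(49)*-1.7 + cos(49)*1.7 + -3.8 = -3.9677
After transform 2:
x2 = cos(172)*-2.0983 - sin(172)*-3.9677 + -0.6
= 2.0301


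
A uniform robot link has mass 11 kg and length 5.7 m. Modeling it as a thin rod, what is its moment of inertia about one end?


I = (1/3) * m * L^2
= (1/3) * 11 * 5.7^2
= 0.333333 * 11 * 32.49
= 119.13 kg*m^2


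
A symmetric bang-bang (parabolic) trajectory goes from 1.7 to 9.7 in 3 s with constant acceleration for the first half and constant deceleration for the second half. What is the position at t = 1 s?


Symmetric rest-to-rest: each phase covers (pf-p0)/2 in time T/2. 0.5*a*(T/2)^2 = (pf-p0)/2 => a = 4*(pf-p0)/T^2
a = 4*(9.7-1.7)/3^2 = 3.5556
t = 1 is in the acceleration phase (t <= T/2).
p = p0 + 0.5*a*t^2 = 1.7 + 0.5*3.5556*1^2
= 3.4778


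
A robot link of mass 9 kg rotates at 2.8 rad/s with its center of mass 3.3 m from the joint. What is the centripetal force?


F = m * omega^2 * r
= 9 * 2.8^2 * 3.3
= 9 * 7.84 * 3.3
= 232.848 N


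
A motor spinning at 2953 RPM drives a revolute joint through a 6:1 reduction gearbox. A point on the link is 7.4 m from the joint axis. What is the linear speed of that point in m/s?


omega_motor = 2953 * 2*pi/60 = 309.2374 rad/s
omega_joint = omega_motor / 6 = 51.5396 rad/s
v = omega_joint * r = 51.5396 * 7.4
= 381.3928 m/s


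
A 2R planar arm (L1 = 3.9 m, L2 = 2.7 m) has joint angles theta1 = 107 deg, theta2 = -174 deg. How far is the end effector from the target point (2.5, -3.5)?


End effector via forward kinematics:
x = L1*cos(t1) + L2*cos(t1+t2) = -0.0853
y = L1*sin(t1) + L2*sin(t1+t2) = 1.2442
Distance to target:
d = sqrt((2.5 - -0.0853)^2 + (-3.5 - 1.2442)^2)
= sqrt(6.6836 + 22.5077)
= 5.4029 m


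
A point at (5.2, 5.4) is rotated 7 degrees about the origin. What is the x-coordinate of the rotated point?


x' = x*cos(theta) - y*sin(theta)
cos(7 deg) = 0.9925, sin(7 deg) = 0.1219
x' = 5.2 * 0.9925 - 5.4 * 0.1219
= 5.1612 - 0.6581
= 4.5031


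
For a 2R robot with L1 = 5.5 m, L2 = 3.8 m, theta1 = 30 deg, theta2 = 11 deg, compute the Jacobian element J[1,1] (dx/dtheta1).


J[1,1] = -L1*sin(t1) - L2*sin(t1+t2)
= -5.5*sin(30) - 3.8*sin(41)
= -5.243


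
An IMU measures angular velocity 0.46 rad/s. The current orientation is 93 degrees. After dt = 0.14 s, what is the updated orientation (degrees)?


delta_theta = w * dt = 0.46 * 0.14 = 0.0644 rad
= 3.6898 deg
theta_new = 93 + 3.6898 = 96.6898 deg


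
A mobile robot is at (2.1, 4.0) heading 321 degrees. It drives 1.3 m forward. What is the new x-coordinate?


x_new = x0 + d*cos(theta)
= 2.1 + 1.3*cos(321)
= 2.1 + 1.0103
= 3.1103


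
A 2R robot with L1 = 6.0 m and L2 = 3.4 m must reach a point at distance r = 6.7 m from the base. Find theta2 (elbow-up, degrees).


cos(theta2) = (r^2 - L1^2 - L2^2) / (2*L1*L2)
cos(theta2) = (44.89 - 36.0 - 11.56) / 40.8
cos(theta2) = -0.065441
theta2 = 93.7522 degrees


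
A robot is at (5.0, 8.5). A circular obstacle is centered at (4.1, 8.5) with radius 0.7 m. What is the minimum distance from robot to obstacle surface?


center_dist = sqrt((5.0-4.1)^2 + (8.5-8.5)^2)
= sqrt(0.81 + 0.0)
= 0.9
min_dist = center_dist - radius = 0.9 - 0.7 = 0.2 m


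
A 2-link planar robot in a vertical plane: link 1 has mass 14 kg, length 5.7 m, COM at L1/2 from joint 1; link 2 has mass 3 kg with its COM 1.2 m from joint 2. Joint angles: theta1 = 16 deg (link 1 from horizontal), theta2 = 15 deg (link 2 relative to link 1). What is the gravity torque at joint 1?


Horizontal distance from joint 1 to link-1 COM:
  x_c1 = (L1/2)*cos(t1) = 2.85 * 0.9613 = 2.7396 m
Horizontal distance from joint 1 to link-2 COM:
  x_c2 = L1*cos(t1) + Lc2*cos(t1+t2)
       = 5.7*0.9613 + 1.2*0.8572 = 6.5078 m
tau1 = m1*g*x_c1 + m2*g*x_c2
     = 14*9.81*2.7396 + 3*9.81*6.5078
     = 376.2561 + 191.5243
     = 567.7804 Nm


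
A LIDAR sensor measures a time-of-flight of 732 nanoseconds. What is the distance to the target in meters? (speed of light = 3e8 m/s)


tof = 732 ns = 7.32e-07 s
dist = c * tof / 2
= 3e8 * 7.32e-07 / 2
= 109.8 m


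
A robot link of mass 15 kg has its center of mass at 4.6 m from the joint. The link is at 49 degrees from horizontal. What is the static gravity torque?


tau = m*g*L*cos(angle)
= 15 * 9.81 * 4.6 * cos(49 deg)
= 15 * 9.81 * 4.6 * 0.6561
= 444.0798 Nm


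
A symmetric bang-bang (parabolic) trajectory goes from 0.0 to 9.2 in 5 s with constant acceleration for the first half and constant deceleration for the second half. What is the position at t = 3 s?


Symmetric rest-to-rest: each phase covers (pf-p0)/2 in time T/2. 0.5*a*(T/2)^2 = (pf-p0)/2 => a = 4*(pf-p0)/T^2
a = 4*(9.2-0.0)/5^2 = 1.472
t = 3 is in the deceleration phase (t > T/2).
p = pf - 0.5*a*(T-t)^2 = 9.2 - 0.5*1.472*2^2
= 6.256


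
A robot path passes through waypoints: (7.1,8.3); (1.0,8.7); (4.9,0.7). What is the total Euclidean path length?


Segment lengths:
  seg1 = sqrt((-6.1)^2 + (0.4)^2) = 6.1131
  seg2 = sqrt((3.9)^2 + (-8.0)^2) = 8.9
Total = 15.0131


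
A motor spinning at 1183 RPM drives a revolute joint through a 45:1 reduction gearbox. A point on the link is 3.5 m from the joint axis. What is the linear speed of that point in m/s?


omega_motor = 1183 * 2*pi/60 = 123.8835 rad/s
omega_joint = omega_motor / 45 = 2.753 rad/s
v = omega_joint * r = 2.753 * 3.5
= 9.6354 m/s


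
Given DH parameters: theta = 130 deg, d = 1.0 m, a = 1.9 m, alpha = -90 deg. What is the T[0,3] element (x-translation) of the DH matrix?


T[0,3] = a * cos(theta)
= 1.9 * cos(130 deg)
= 1.9 * -0.6428
= -1.2213


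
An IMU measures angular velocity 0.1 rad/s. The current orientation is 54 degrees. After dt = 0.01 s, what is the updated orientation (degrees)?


delta_theta = w * dt = 0.1 * 0.01 = 0.001 rad
= 0.0573 deg
theta_new = 54 + 0.0573 = 54.0573 deg


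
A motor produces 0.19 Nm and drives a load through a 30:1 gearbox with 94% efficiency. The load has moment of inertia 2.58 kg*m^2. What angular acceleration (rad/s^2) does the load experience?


tau_out = tau_motor * N * eta
= 0.19 * 30 * 0.94 = 5.358 Nm
alpha = tau_out / I = 5.358 / 2.58
= 2.0767 rad/s^2


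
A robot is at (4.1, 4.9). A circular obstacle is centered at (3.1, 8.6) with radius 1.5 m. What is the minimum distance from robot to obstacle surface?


center_dist = sqrt((4.1-3.1)^2 + (4.9-8.6)^2)
= sqrt(1.0 + 13.69)
= 3.8328
min_dist = center_dist - radius = 3.8328 - 1.5 = 2.3328 m


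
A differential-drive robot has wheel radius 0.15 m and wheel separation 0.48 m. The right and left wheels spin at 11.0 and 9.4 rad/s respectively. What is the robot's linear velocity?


vR = r*wR = 0.15*11.0 = 1.65 m/s
vL = r*wL = 0.15*9.4 = 1.41 m/s
v = (vR+vL)/2 = 1.53 m/s
omega = (vR-vL)/L = 0.5 rad/s
linear velocity = 1.53 m/s


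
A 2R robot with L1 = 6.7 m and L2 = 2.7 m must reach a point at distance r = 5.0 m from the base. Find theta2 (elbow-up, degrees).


cos(theta2) = (r^2 - L1^2 - L2^2) / (2*L1*L2)
cos(theta2) = (25.0 - 44.89 - 7.29) / 36.18
cos(theta2) = -0.751244
theta2 = 138.6982 degrees


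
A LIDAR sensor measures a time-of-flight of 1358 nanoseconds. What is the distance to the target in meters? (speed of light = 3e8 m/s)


tof = 1358 ns = 1.358e-06 s
dist = c * tof / 2
= 3e8 * 1.358e-06 / 2
= 203.7 m


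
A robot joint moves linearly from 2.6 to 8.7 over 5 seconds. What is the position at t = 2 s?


s = t/T = 2/5 = 0.4
p(t) = p0 + (pf-p0)*s
= 2.6 + (8.7 - 2.6) * 0.4
= 5.04


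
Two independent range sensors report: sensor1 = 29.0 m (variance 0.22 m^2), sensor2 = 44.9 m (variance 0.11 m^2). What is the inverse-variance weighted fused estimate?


w1 = (1/var1) / (1/var1 + 1/var2)
   = 4.5455 / (4.5455 + 9.0909) = 0.3333
w2 = 1 - w1 = 0.6667
fused = w1*s1 + w2*s2 = 9.6667 + 29.9333
= 39.6 m


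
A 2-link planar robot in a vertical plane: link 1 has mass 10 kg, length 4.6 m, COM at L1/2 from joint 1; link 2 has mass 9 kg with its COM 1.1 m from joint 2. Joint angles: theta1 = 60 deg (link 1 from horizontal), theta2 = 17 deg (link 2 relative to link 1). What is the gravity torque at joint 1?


Horizontal distance from joint 1 to link-1 COM:
  x_c1 = (L1/2)*cos(t1) = 2.3 * 0.5 = 1.15 m
Horizontal distance from joint 1 to link-2 COM:
  x_c2 = L1*cos(t1) + Lc2*cos(t1+t2)
       = 4.6*0.5 + 1.1*0.225 = 2.5474 m
tau1 = m1*g*x_c1 + m2*g*x_c2
     = 10*9.81*1.15 + 9*9.81*2.5474
     = 112.815 + 224.914
     = 337.729 Nm


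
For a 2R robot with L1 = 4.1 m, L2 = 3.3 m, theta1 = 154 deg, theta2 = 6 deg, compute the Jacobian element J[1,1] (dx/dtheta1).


J[1,1] = -L1*sin(t1) - L2*sin(t1+t2)
= -4.1*sin(154) - 3.3*sin(160)
= -2.926


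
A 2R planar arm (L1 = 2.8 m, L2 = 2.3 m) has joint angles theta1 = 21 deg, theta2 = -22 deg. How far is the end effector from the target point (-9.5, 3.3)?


End effector via forward kinematics:
x = L1*cos(t1) + L2*cos(t1+t2) = 4.9137
y = L1*sin(t1) + L2*sin(t1+t2) = 0.9633
Distance to target:
d = sqrt((-9.5 - 4.9137)^2 + (3.3 - 0.9633)^2)
= sqrt(207.754 + 5.4602)
= 14.6019 m


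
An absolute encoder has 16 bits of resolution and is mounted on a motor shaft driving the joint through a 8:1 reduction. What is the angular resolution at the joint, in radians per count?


counts = 2^16 = 65536
effective counts at joint = 65536 * 8 = 524288
resolution = 2*pi / 524288
= 1.1984e-05 rad/count


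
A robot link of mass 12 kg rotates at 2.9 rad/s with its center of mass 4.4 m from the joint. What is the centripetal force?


F = m * omega^2 * r
= 12 * 2.9^2 * 4.4
= 12 * 8.41 * 4.4
= 444.048 N


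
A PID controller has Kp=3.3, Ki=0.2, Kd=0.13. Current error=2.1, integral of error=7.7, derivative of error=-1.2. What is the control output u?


u = Kp*e + Ki*int(e) + Kd*de/dt
= 3.3*2.1 + 0.2*7.7 + 0.13*(-1.2)
= 6.93 + 1.54 + -0.156
= 8.314


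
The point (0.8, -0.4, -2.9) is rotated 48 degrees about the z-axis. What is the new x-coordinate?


Rotation about z-axis: x' = x*cos(theta) - y*sin(theta)
= 0.8 * 0.6691 - -0.4 * 0.7431
= 0.8326


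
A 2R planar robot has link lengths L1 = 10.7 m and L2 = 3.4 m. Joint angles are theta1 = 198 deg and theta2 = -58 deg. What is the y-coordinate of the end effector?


Convert angles to radians: theta1 = 3.4558, theta2 = -1.0123
y = L1*sin(theta1) + L2*sin(theta1+theta2)
y = -3.3065 + 2.1855
y = -1.121


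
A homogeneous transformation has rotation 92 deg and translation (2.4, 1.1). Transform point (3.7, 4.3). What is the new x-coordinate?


x' = cos(theta)*px - sin(theta)*py + tx
= -0.0349*3.7 - 0.9994*4.3 + 2.4
= -2.0265


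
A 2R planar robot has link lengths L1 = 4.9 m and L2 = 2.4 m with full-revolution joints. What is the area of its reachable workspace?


r_max = L1 + L2 = 7.3 m
r_min = |L1 - L2| = 2.5 m
Area = pi*(r_max^2 - r_min^2)
= pi*(53.29 - 6.25)
= pi * 47.04
= 147.7805 m^2


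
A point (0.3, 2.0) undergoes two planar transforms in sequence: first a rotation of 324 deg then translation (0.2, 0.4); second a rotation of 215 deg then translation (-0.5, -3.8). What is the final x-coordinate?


After transform 1:
x1 = cos(324)*0.3 - sin(324)*2.0 + 0.2 = 1.6183
y1 = sin(324)*0.3 + cos(324)*2.0 + 0.4 = 1.8417
After transform 2:
x2 = cos(215)*1.6183 - sin(215)*1.8417 + -0.5
= -0.7693


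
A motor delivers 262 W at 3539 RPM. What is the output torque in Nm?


omega = 3539 * 2*pi/60 = 370.6032 rad/s
tau = P / omega = 262 / 370.6032
= 0.707 Nm


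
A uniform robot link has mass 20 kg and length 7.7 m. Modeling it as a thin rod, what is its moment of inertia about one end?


I = (1/3) * m * L^2
= (1/3) * 20 * 7.7^2
= 0.333333 * 20 * 59.29
= 395.2667 kg*m^2
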